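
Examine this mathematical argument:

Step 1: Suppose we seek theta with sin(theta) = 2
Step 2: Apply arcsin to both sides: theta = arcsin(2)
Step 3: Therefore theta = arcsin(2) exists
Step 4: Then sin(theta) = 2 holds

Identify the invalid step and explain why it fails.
Step 2: Apply arcsin to both sides: theta = arcsin(2)

Step 2 applies arcsin to 2. However, arcsin(x) is only defined for x in [-1, 1] because sin(theta) can only produce values in that range. Since |2| > 1, arcsin(2) is undefined. There is no angle whose sine equals 2.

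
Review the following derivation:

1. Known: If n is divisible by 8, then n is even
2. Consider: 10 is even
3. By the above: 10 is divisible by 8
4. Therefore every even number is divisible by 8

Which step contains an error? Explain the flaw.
Step 3: By the above: 10 is divisible by 8

Step 3 commits the fallacy of affirming the consequent. The known fact 'divisible by 8 → even' does NOT imply 'even → divisible by 8'. That would be the converse, which is false. For example, 10 is even but 10 ÷ 8 = 1.25, which is not an integer.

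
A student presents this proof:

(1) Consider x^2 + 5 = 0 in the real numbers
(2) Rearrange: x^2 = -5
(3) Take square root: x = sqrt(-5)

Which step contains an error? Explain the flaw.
Step 3: Take square root: x = sqrt(-5)

Step 3 takes the square root of -5, which is negative. In the real number system, the square root of a negative number is undefined. The equation x^2 + 5 = 0 has no real solutions. Square roots of negative numbers only exist in the complex numbers.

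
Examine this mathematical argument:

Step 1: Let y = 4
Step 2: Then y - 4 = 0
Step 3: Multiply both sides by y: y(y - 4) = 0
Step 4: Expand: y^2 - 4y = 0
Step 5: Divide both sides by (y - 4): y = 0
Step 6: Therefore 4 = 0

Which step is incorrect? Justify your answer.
Step 5: Divide both sides by (y - 4): y = 0

Step 5 divides both sides by (y - 4). However, since y = 4, we have (y - 4) = 0. Division by zero is undefined, making this step invalid.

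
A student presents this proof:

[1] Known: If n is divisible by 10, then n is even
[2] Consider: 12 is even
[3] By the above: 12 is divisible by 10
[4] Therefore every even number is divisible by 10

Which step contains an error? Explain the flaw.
Step 3: By the above: 12 is divisible by 10

Step 3 commits the fallacy of affirming the consequent. The known fact 'divisible by 10 → even' does NOT imply 'even → divisible by 10'. That would be the converse, which is false. For example, 12 is even but 12 ÷ 10 = 1.20, which is not an integer.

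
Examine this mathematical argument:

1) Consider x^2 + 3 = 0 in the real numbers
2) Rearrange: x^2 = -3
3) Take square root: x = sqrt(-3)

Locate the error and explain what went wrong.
Step 3: Take square root: x = sqrt(-3)

Step 3 takes the square root of -3, which is negative. In the real number system, the square root of a negative number is undefined. The equation x^2 + 3 = 0 has no real solutions. Square roots of negative numbers only exist in the complex numbers.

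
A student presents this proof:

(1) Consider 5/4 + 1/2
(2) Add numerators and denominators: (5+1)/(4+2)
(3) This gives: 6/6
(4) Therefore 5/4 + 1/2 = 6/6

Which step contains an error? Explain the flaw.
Step 2: Add numerators and denominators: (5+1)/(4+2)

Step 2 incorrectly adds fractions by separately adding numerators and denominators. This is wrong. The correct method requires a common denominator: 5/4 + 1/2 = (5×2 + 1×4)/(4×2) = 14/8 = 7/4. The method used gives 6/6, which is different.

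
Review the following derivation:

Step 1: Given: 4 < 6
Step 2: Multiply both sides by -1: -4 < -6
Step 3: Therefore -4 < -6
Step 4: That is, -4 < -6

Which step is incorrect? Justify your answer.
Step 2: Multiply both sides by -1: -4 < -6

Step 2 multiplies both sides by -1 but fails to reverse the inequality sign. When multiplying (or dividing) an inequality by a negative number, the direction must be reversed. Since 4 < 6, we should get -4 > -6, i.e., -4 > -6.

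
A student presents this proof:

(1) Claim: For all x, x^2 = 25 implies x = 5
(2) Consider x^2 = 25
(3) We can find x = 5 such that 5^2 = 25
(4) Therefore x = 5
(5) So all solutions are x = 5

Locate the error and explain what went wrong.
Step 4: Therefore x = 5

Step 4 incorrectly concludes that x = 5 is the only solution. The proof shows that x = 5 is A solution (existence), but does not show it is the ONLY solution (uniqueness). In fact, x = -5 is also a solution since (-5)^2 = 25. Finding one solution doesn't prove there are no others.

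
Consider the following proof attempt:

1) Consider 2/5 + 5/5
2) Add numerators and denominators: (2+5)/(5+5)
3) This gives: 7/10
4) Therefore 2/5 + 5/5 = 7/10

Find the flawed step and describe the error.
Step 2: Add numerators and denominators: (2+5)/(5+5)

Step 2 incorrectly adds fractions by separately adding numerators and denominators. This is wrong. The correct method requires a common denominator: 2/5 + 5/5 = (2×5 + 5×5)/(5×5) = 35/25 = 7/5. The method used gives 7/10, which is different.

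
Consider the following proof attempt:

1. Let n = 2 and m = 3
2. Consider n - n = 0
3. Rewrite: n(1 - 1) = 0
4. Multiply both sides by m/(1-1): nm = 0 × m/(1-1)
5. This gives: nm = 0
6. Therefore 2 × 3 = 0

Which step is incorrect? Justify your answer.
Step 4: Multiply both sides by m/(1-1): nm = 0 × m/(1-1)

Step 4 multiplies both sides by m/(1-1). However, 1-1 = 0, so this is multiplication by m/0, which is undefined. We cannot multiply by an undefined expression.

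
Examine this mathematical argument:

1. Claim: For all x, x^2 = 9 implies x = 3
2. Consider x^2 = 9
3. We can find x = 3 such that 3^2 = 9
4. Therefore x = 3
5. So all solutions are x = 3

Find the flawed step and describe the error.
Step 4: Therefore x = 3

Step 4 incorrectly concludes that x = 3 is the only solution. The proof shows that x = 3 is A solution (existence), but does not show it is the ONLY solution (uniqueness). In fact, x = -3 is also a solution since (-3)^2 = 9. Finding one solution doesn't prove there are no others.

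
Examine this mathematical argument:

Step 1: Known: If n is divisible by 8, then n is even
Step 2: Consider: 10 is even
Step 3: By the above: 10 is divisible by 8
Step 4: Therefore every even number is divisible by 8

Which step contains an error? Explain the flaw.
Step 3: By the above: 10 is divisible by 8

Step 3 commits the fallacy of affirming the consequent. The known fact 'divisible by 8 → even' does NOT imply 'even → divisible by 8'. That would be the converse, which is false. For example, 10 is even but 10 ÷ 8 = 1.25, which is not an integer.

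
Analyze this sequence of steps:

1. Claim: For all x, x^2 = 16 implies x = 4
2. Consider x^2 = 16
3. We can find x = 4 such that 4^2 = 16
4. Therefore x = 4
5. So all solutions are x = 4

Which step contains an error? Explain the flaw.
Step 4: Therefore x = 4

Step 4 incorrectly concludes that x = 4 is the only solution. The proof shows that x = 4 is A solution (existence), but does not show it is the ONLY solution (uniqueness). In fact, x = -4 is also a solution since (-4)^2 = 16. Finding one solution doesn't prove there are no others.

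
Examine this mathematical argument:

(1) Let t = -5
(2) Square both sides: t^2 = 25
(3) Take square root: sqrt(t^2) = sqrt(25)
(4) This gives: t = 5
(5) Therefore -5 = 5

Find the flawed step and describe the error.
Step 4: This gives: t = 5

Step 4 incorrectly states that sqrt(t^2) = t. The correct identity is sqrt(t^2) = |t|. Since t = -5 < 0, we have sqrt(t^2) = |-5| = 5, not t = -5.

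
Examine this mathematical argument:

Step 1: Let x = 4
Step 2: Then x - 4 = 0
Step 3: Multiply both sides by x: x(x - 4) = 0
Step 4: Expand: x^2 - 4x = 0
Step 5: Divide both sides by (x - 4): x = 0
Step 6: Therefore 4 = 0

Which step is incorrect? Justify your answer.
Step 5: Divide both sides by (x - 4): x = 0

Step 5 divides both sides by (x - 4). However, since x = 4, we have (x - 4) = 0. Division by zero is undefined, making this step invalid.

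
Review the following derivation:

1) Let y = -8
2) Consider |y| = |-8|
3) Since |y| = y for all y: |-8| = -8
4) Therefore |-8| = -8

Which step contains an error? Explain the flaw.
Step 3: Since |y| = y for all y: |-8| = -8

Step 3 incorrectly states that |y| = y for all y. The correct definition is |y| = y when y >= 0, and |y| = -y when y < 0. Since -8 < 0, we have |-8| = -(-8) = 8, not -8.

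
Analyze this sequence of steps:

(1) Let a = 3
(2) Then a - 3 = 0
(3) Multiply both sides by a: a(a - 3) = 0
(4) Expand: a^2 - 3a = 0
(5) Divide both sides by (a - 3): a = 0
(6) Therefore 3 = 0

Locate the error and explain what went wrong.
Step 5: Divide both sides by (a - 3): a = 0

Step 5 divides both sides by (a - 3). However, since a = 3, we have (a - 3) = 0. Division by zero is undefined, making this step invalid.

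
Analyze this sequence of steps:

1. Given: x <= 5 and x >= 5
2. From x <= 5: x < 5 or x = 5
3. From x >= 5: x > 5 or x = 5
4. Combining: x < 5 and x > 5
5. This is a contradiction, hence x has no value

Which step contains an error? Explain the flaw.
Step 4: Combining: x < 5 and x > 5

Step 4 incorrectly combines the conditions. From x <= 5 and x >= 5, the intersection is x = 5. The error treats the 'or' cases as 'and' requirements. The correct conclusion is that x = 5 is the unique solution, not that no solution exists.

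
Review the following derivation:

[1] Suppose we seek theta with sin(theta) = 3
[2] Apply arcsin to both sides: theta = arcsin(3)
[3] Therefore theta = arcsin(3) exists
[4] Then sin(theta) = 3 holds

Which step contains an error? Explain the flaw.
Step 2: Apply arcsin to both sides: theta = arcsin(3)

Step 2 applies arcsin to 3. However, arcsin(x) is only defined for x in [-1, 1] because sin(theta) can only produce values in that range. Since |3| > 1, arcsin(3) is undefined. There is no angle whose sine equals 3.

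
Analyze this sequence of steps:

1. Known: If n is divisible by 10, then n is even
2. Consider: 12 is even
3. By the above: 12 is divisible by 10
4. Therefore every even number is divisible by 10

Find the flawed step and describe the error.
Step 3: By the above: 12 is divisible by 10

Step 3 commits the fallacy of affirming the consequent. The known fact 'divisible by 10 → even' does NOT imply 'even → divisible by 10'. That would be the converse, which is false. For example, 12 is even but 12 ÷ 10 = 1.20, which is not an integer.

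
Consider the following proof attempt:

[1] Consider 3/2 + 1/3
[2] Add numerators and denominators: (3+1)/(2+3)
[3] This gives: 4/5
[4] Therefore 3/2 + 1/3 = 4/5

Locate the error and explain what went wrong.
Step 2: Add numerators and denominators: (3+1)/(2+3)

Step 2 incorrectly adds fractions by separately adding numerators and denominators. This is wrong. The correct method requires a common denominator: 3/2 + 1/3 = (3×3 + 1×2)/(2×3) = 11/6 = 11/6. The method used gives 4/5, which is different.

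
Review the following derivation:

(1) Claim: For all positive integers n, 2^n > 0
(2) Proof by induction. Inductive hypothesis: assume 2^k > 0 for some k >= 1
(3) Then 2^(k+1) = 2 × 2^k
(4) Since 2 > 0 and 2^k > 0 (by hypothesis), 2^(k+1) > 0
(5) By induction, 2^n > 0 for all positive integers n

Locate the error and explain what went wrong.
Step 5: By induction, 2^n > 0 for all positive integers n

Step 5 concludes the proof by induction, but no base case was ever established. A valid induction proof requires: (1) a base case proving 2^1 > 0, and (2) an inductive step showing IF 2^k > 0 THEN 2^(k+1) > 0. Steps 2-4 correctly establish the inductive step, but without the base case the conclusion in step 5 does not follow.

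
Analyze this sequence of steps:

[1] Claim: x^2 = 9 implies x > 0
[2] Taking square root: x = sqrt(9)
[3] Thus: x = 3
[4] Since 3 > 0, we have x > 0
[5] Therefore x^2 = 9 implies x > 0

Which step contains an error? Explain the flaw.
Step 2: Taking square root: x = sqrt(9)

Step 2 takes the square root and assumes the positive root only. The equation x^2 = 9 actually has two solutions: x = 3 and x = -3. The proof silently assumes x > 0 without justification, then uses this assumption to conclude x > 0, which is circular. The counterexample x = -3 shows the claim is false.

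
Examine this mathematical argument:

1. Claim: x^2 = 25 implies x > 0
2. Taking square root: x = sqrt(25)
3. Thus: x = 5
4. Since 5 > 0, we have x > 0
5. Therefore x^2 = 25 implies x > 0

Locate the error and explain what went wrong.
Step 2: Taking square root: x = sqrt(25)

Step 2 takes the square root and assumes the positive root only. The equation x^2 = 25 actually has two solutions: x = 5 and x = -5. The proof silently assumes x > 0 without justification, then uses this assumption to conclude x > 0, which is circular. The counterexample x = -5 shows the claim is false.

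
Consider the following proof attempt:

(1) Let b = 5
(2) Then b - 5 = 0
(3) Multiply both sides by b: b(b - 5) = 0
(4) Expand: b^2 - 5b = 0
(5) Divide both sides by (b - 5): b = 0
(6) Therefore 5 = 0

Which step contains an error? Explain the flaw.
Step 5: Divide both sides by (b - 5): b = 0

Step 5 divides both sides by (b - 5). However, since b = 5, we have (b - 5) = 0. Division by zero is undefined, making this step invalid.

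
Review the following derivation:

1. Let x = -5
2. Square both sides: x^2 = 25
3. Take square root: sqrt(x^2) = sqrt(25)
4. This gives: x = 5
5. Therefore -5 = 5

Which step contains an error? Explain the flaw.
Step 4: This gives: x = 5

Step 4 incorrectly states that sqrt(x^2) = x. The correct identity is sqrt(x^2) = |x|. Since x = -5 < 0, we have sqrt(x^2) = |-5| = 5, not x = -5.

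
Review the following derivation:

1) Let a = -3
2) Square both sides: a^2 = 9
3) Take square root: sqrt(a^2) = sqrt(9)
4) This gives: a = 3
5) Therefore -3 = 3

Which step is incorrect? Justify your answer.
Step 4: This gives: a = 3

Step 4 incorrectly states that sqrt(a^2) = a. The correct identity is sqrt(a^2) = |a|. Since a = -3 < 0, we have sqrt(a^2) = |-3| = 3, not a = -3.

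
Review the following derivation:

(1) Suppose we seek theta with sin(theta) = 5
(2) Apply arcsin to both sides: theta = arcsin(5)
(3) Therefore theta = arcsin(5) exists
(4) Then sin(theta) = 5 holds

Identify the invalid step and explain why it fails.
Step 2: Apply arcsin to both sides: theta = arcsin(5)

Step 2 applies arcsin to 5. However, arcsin(x) is only defined for x in [-1, 1] because sin(theta) can only produce values in that range. Since |5| > 1, arcsin(5) is undefined. There is no angle whose sine equals 5.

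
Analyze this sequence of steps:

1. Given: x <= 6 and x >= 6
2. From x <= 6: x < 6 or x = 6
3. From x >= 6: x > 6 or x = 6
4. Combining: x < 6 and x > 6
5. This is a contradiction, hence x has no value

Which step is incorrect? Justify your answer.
Step 4: Combining: x < 6 and x > 6

Step 4 incorrectly combines the conditions. From x <= 6 and x >= 6, the intersection is x = 6. The error treats the 'or' cases as 'and' requirements. The correct conclusion is that x = 6 is the unique solution, not that no solution exists.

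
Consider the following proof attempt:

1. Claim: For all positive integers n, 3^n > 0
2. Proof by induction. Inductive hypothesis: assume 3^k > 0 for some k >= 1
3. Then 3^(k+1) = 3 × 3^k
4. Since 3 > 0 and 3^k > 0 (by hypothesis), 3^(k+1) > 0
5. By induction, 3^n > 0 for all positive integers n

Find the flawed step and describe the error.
Step 5: By induction, 3^n > 0 for all positive integers n

Step 5 concludes the proof by induction, but no base case was ever established. A valid induction proof requires: (1) a base case proving 3^1 > 0, and (2) an inductive step showing IF 3^k > 0 THEN 3^(k+1) > 0. Steps 2-4 correctly establish the inductive step, but without the base case the conclusion in step 5 does not follow.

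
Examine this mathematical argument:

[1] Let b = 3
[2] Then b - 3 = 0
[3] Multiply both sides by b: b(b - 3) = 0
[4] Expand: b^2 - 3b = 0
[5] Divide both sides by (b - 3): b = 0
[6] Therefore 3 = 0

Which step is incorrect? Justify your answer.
Step 5: Divide both sides by (b - 3): b = 0

Step 5 divides both sides by (b - 3). However, since b = 3, we have (b - 3) = 0. Division by zero is undefined, making this step invalid.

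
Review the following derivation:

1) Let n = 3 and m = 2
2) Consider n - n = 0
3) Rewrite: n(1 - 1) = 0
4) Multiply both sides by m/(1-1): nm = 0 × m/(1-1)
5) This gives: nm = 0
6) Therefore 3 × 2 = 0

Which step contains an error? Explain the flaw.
Step 4: Multiply both sides by m/(1-1): nm = 0 × m/(1-1)

Step 4 multiplies both sides by m/(1-1). However, 1-1 = 0, so this is multiplication by m/0, which is undefined. We cannot multiply by an undefined expression.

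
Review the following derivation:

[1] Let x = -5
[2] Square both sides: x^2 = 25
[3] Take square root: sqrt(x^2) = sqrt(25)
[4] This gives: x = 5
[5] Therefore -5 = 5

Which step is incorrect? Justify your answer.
Step 4: This gives: x = 5

Step 4 incorrectly states that sqrt(x^2) = x. The correct identity is sqrt(x^2) = |x|. Since x = -5 < 0, we have sqrt(x^2) = |-5| = 5, not x = -5.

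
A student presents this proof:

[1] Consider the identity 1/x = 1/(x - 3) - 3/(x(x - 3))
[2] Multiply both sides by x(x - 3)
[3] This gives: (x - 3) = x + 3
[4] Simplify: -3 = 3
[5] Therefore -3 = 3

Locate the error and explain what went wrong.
Step 3: This gives: (x - 3) = x + 3

Step 3 makes a sign error when clearing denominators. Multiplying -3/(x(x - 3)) by x(x - 3) gives -3, not +3. The correct result is (x - 3) = x - 3, which is trivially true, not (x - 3) = x + 3. (Step 1 is a valid identity: 1/(x - 3) - 3/(x(x - 3)) = (x - 3)/(x(x - 3)) = 1/x.)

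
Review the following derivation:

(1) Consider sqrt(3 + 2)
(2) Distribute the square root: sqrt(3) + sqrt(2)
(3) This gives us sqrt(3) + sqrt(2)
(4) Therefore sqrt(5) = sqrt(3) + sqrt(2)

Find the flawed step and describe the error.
Step 2: Distribute the square root: sqrt(3) + sqrt(2)

Step 2 incorrectly 'distributes' the square root over addition. The square root function does not distribute: sqrt(a + b) ≠ sqrt(a) + sqrt(b). In fact, sqrt(3 + 2) = sqrt(5) ≈ 2.2361, while sqrt(3) + sqrt(2) ≈ 3.1463.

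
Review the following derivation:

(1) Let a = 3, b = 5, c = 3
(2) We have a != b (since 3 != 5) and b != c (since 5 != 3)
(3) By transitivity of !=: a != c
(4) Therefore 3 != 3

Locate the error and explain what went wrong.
Step 3: By transitivity of !=: a != c

Step 3 incorrectly applies transitivity to the '!=' relation. Transitivity states: if a R b and b R c, then a R c. However, '!=' is not transitive. Counterexample: 3 != 5 and 5 != 3, but 3 = 3 (both equal 3). Transitivity holds for relations like <, <=, =, but not for !=.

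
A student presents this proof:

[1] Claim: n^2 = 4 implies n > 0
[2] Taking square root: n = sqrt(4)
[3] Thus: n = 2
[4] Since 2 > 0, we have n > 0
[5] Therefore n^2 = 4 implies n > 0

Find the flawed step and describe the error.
Step 2: Taking square root: n = sqrt(4)

Step 2 takes the square root and assumes the positive root only. The equation n^2 = 4 actually has two solutions: n = 2 and n = -2. The proof silently assumes n > 0 without justification, then uses this assumption to conclude n > 0, which is circular. The counterexample n = -2 shows the claim is false.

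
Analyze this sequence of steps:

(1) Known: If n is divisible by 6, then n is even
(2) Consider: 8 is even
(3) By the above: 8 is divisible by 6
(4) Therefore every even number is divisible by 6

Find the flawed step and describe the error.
Step 3: By the above: 8 is divisible by 6

Step 3 commits the fallacy of affirming the consequent. The known fact 'divisible by 6 → even' does NOT imply 'even → divisible by 6'. That would be the converse, which is false. For example, 8 is even but 8 ÷ 6 = 1.33, which is not an integer.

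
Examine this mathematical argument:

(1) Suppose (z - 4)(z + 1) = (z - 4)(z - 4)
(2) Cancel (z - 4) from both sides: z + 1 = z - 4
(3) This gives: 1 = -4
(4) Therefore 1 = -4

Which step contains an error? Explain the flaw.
Step 2: Cancel (z - 4) from both sides: z + 1 = z - 4

Step 2 cancels (z - 4) from both sides. This is only valid if (z - 4) ≠ 0, i.e., z ≠ 4. When z = 4, both sides equal zero regardless of the other factors. The correct approach requires considering z = 4 as a separate case.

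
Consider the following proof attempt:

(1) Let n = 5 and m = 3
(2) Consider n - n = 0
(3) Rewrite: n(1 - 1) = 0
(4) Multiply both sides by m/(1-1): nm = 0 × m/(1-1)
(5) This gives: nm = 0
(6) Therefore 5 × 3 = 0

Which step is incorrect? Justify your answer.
Step 4: Multiply both sides by m/(1-1): nm = 0 × m/(1-1)

Step 4 multiplies both sides by m/(1-1). However, 1-1 = 0, so this is multiplication by m/0, which is undefined. We cannot multiply by an undefined expression.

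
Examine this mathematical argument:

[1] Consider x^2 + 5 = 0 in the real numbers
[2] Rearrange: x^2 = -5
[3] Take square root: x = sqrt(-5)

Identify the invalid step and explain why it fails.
Step 3: Take square root: x = sqrt(-5)

Step 3 takes the square root of -5, which is negative. In the real number system, the square root of a negative number is undefined. The equation x^2 + 5 = 0 has no real solutions. Square roots of negative numbers only exist in the complex numbers.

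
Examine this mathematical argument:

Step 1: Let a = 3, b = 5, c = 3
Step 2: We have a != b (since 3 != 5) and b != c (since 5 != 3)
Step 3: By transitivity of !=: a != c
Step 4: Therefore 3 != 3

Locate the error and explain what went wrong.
Step 3: By transitivity of !=: a != c

Step 3 incorrectly applies transitivity to the '!=' relation. Transitivity states: if a R b and b R c, then a R c. However, '!=' is not transitive. Counterexample: 3 != 5 and 5 != 3, but 3 = 3 (both equal 3). Transitivity holds for relations like <, <=, =, but not for !=.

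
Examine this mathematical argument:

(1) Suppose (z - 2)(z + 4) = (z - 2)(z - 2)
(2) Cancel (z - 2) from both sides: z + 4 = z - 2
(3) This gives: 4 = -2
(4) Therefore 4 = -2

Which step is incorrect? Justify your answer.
Step 2: Cancel (z - 2) from both sides: z + 4 = z - 2

Step 2 cancels (z - 2) from both sides. This is only valid if (z - 2) ≠ 0, i.e., z ≠ 2. When z = 2, both sides equal zero regardless of the other factors. The correct approach requires considering z = 2 as a separate case.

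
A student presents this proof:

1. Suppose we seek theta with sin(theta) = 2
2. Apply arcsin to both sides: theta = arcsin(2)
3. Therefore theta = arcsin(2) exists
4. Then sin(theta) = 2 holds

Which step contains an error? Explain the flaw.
Step 2: Apply arcsin to both sides: theta = arcsin(2)

Step 2 applies arcsin to 2. However, arcsin(x) is only defined for x in [-1, 1] because sin(theta) can only produce values in that range. Since |2| > 1, arcsin(2) is undefined. There is no angle whose sine equals 2.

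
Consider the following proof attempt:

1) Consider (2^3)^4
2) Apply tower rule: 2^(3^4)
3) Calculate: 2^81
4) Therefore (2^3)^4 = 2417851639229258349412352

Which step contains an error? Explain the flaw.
Step 2: Apply tower rule: 2^(3^4)

Step 2 incorrectly states that (a^b)^c = a^(b^c). The correct rule is (a^b)^c = a^(b×c). The actual value is (2^3)^4 = 2^12 = 4096, not 2^81 = 2417851639229258349412352.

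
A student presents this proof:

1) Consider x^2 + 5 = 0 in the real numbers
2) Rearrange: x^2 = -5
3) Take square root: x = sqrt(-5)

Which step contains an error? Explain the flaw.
Step 3: Take square root: x = sqrt(-5)

Step 3 takes the square root of -5, which is negative. In the real number system, the square root of a negative number is undefined. The equation x^2 + 5 = 0 has no real solutions. Square roots of negative numbers only exist in the complex numbers.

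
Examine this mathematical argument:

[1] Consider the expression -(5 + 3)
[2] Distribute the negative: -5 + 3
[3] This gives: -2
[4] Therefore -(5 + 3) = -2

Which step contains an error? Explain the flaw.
Step 2: Distribute the negative: -5 + 3

Step 2 incorrectly distributes the negative sign. The correct distribution is -(5 + 3) = -5 - 3 = -8. The negative must be applied to both terms, not just the first. The error treats -(5 + 3) as -5 + 3, which equals -2 instead of -8.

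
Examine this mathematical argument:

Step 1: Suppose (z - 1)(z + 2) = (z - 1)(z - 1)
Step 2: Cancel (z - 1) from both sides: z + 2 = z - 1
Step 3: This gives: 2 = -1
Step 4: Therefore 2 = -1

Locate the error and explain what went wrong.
Step 2: Cancel (z - 1) from both sides: z + 2 = z - 1

Step 2 cancels (z - 1) from both sides. This is only valid if (z - 1) ≠ 0, i.e., z ≠ 1. When z = 1, both sides equal zero regardless of the other factors. The correct approach requires considering z = 1 as a separate case.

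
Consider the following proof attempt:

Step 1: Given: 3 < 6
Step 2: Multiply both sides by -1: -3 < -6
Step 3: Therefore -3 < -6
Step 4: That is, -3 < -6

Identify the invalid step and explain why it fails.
Step 2: Multiply both sides by -1: -3 < -6

Step 2 multiplies both sides by -1 but fails to reverse the inequality sign. When multiplying (or dividing) an inequality by a negative number, the direction must be reversed. Since 3 < 6, we should get -3 > -6, i.e., -3 > -6.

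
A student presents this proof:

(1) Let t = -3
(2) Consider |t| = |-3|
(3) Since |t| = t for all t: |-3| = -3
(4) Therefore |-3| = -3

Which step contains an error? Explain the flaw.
Step 3: Since |t| = t for all t: |-3| = -3

Step 3 incorrectly states that |t| = t for all t. The correct definition is |t| = t when t >= 0, and |t| = -t when t < 0. Since -3 < 0, we have |-3| = -(-3) = 3, not -3.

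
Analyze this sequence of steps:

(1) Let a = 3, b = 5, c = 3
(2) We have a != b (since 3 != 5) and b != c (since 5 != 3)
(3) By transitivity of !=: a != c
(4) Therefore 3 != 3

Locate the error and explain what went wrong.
Step 3: By transitivity of !=: a != c

Step 3 incorrectly applies transitivity to the '!=' relation. Transitivity states: if a R b and b R c, then a R c. However, '!=' is not transitive. Counterexample: 3 != 5 and 5 != 3, but 3 = 3 (both equal 3). Transitivity holds for relations like <, <=, =, but not for !=.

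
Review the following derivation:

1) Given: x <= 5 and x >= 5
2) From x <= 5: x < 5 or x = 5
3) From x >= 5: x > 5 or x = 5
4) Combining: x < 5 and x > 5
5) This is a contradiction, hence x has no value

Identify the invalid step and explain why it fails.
Step 4: Combining: x < 5 and x > 5

Step 4 incorrectly combines the conditions. From x <= 5 and x >= 5, the intersection is x = 5. The error treats the 'or' cases as 'and' requirements. The correct conclusion is that x = 5 is the unique solution, not that no solution exists.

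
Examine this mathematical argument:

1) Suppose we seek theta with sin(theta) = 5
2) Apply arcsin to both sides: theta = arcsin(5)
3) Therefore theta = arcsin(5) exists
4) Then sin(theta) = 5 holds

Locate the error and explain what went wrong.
Step 2: Apply arcsin to both sides: theta = arcsin(5)

Step 2 applies arcsin to 5. However, arcsin(x) is only defined for x in [-1, 1] because sin(theta) can only produce values in that range. Since |5| > 1, arcsin(5) is undefined. There is no angle whose sine equals 5.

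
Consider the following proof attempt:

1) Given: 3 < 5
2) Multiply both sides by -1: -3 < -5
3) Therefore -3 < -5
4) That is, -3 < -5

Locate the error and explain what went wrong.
Step 2: Multiply both sides by -1: -3 < -5

Step 2 multiplies both sides by -1 but fails to reverse the inequality sign. When multiplying (or dividing) an inequality by a negative number, the direction must be reversed. Since 3 < 5, we should get -3 > -5, i.e., -3 > -5.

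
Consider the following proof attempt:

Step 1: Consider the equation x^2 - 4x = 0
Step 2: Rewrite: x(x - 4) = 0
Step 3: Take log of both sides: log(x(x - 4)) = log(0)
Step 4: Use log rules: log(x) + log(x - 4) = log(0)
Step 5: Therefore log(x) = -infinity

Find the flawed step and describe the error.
Step 3: Take log of both sides: log(x(x - 4)) = log(0)

Step 3 takes the logarithm of both sides, resulting in log(0) on the right side. The logarithm is only defined for positive numbers; log(0) is undefined (approaches negative infinity). This operation is invalid.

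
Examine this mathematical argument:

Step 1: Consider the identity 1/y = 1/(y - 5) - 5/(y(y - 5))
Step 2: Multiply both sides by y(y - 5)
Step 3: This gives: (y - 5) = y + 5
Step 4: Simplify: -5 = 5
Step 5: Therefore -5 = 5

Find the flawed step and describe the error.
Step 3: This gives: (y - 5) = y + 5

Step 3 makes a sign error when clearing denominators. Multiplying -5/(y(y - 5)) by y(y - 5) gives -5, not +5. The correct result is (y - 5) = y - 5, which is trivially true, not (y - 5) = y + 5. (Step 1 is a valid identity: 1/(y - 5) - 5/(y(y - 5)) = (y - 5)/(y(y - 5)) = 1/y.)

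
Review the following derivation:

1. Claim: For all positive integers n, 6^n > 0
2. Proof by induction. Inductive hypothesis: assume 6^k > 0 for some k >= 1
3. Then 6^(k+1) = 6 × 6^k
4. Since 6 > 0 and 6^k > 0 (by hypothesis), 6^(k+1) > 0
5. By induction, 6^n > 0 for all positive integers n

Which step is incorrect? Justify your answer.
Step 5: By induction, 6^n > 0 for all positive integers n

Step 5 concludes the proof by induction, but no base case was ever established. A valid induction proof requires: (1) a base case proving 6^1 > 0, and (2) an inductive step showing IF 6^k > 0 THEN 6^(k+1) > 0. Steps 2-4 correctly establish the inductive step, but without the base case the conclusion in step 5 does not follow.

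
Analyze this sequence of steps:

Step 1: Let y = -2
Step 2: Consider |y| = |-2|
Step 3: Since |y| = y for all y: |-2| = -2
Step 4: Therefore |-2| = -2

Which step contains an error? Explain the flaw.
Step 3: Since |y| = y for all y: |-2| = -2

Step 3 incorrectly states that |y| = y for all y. The correct definition is |y| = y when y >= 0, and |y| = -y when y < 0. Since -2 < 0, we have |-2| = -(-2) = 2, not -2.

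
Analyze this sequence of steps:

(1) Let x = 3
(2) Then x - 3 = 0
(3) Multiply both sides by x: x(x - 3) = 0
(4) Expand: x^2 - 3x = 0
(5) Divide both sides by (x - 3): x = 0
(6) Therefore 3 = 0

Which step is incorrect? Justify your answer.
Step 5: Divide both sides by (x - 3): x = 0

Step 5 divides both sides by (x - 3). However, since x = 3, we have (x - 3) = 0. Division by zero is undefined, making this step invalid.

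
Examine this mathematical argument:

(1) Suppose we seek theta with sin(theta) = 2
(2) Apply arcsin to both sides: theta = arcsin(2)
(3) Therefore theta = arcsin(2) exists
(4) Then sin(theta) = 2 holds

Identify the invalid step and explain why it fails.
Step 2: Apply arcsin to both sides: theta = arcsin(2)

Step 2 applies arcsin to 2. However, arcsin(x) is only defined for x in [-1, 1] because sin(theta) can only produce values in that range. Since |2| > 1, arcsin(2) is undefined. There is no angle whose sine equals 2.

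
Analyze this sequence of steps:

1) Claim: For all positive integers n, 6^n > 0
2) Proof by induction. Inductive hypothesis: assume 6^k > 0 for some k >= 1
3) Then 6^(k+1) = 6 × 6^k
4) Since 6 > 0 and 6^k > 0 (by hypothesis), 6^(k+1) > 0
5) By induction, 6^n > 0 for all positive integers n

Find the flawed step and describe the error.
Step 5: By induction, 6^n > 0 for all positive integers n

Step 5 concludes the proof by induction, but no base case was ever established. A valid induction proof requires: (1) a base case proving 6^1 > 0, and (2) an inductive step showing IF 6^k > 0 THEN 6^(k+1) > 0. Steps 2-4 correctly establish the inductive step, but without the base case the conclusion in step 5 does not follow.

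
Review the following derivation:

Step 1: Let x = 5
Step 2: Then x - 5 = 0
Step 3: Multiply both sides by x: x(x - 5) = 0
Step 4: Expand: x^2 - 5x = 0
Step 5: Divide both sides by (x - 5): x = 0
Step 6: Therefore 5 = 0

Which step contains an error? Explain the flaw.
Step 5: Divide both sides by (x - 5): x = 0

Step 5 divides both sides by (x - 5). However, since x = 5, we have (x - 5) = 0. Division by zero is undefined, making this step invalid.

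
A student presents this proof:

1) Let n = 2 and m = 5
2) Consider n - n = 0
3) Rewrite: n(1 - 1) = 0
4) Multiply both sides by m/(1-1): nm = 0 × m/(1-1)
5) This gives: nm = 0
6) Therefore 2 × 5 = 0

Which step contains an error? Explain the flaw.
Step 4: Multiply both sides by m/(1-1): nm = 0 × m/(1-1)

Step 4 multiplies both sides by m/(1-1). However, 1-1 = 0, so this is multiplication by m/0, which is undefined. We cannot multiply by an undefined expression.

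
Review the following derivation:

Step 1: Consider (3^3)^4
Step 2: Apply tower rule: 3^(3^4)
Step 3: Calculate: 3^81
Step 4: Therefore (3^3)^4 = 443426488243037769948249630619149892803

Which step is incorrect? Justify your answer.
Step 2: Apply tower rule: 3^(3^4)

Step 2 incorrectly states that (a^b)^c = a^(b^c). The correct rule is (a^b)^c = a^(b×c). The actual value is (3^3)^4 = 3^12 = 531441, not 3^81 = 443426488243037769948249630619149892803.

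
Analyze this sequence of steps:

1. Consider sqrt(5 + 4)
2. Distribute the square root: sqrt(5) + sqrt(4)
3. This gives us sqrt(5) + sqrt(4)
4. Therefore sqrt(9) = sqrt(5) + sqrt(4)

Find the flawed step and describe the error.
Step 2: Distribute the square root: sqrt(5) + sqrt(4)

Step 2 incorrectly 'distributes' the square root over addition. The square root function does not distribute: sqrt(a + b) ≠ sqrt(a) + sqrt(b). In fact, sqrt(5 + 4) = sqrt(9) ≈ 3.0000, while sqrt(5) + sqrt(4) ≈ 4.2361.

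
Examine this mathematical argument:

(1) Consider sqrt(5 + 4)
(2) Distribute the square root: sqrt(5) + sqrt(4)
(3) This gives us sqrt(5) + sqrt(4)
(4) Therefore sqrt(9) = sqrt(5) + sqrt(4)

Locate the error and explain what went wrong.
Step 2: Distribute the square root: sqrt(5) + sqrt(4)

Step 2 incorrectly 'distributes' the square root over addition. The square root function does not distribute: sqrt(a + b) ≠ sqrt(a) + sqrt(b). In fact, sqrt(5 + 4) = sqrt(9) ≈ 3.0000, while sqrt(5) + sqrt(4) ≈ 4.2361.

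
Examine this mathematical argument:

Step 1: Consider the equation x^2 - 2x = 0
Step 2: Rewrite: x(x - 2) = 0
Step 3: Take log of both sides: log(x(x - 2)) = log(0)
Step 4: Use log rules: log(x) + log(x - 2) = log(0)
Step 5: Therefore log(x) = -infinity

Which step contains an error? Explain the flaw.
Step 3: Take log of both sides: log(x(x - 2)) = log(0)

Step 3 takes the logarithm of both sides, resulting in log(0) on the right side. The logarithm is only defined for positive numbers; log(0) is undefined (approaches negative infinity). This operation is invalid.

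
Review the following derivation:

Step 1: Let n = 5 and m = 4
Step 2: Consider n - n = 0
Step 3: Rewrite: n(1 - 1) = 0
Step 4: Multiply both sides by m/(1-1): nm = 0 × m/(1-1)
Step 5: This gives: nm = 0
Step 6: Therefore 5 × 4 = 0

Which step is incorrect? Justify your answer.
Step 4: Multiply both sides by m/(1-1): nm = 0 × m/(1-1)

Step 4 multiplies both sides by m/(1-1). However, 1-1 = 0, so this is multiplication by m/0, which is undefined. We cannot multiply by an undefined expression.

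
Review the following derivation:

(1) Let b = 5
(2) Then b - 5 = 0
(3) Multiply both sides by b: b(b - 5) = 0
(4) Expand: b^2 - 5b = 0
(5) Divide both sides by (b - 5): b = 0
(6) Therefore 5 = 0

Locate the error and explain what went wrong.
Step 5: Divide both sides by (b - 5): b = 0

Step 5 divides both sides by (b - 5). However, since b = 5, we have (b - 5) = 0. Division by zero is undefined, making this step invalid.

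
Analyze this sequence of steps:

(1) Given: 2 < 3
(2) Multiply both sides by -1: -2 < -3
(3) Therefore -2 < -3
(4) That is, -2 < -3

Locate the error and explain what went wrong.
Step 2: Multiply both sides by -1: -2 < -3

Step 2 multiplies both sides by -1 but fails to reverse the inequality sign. When multiplying (or dividing) an inequality by a negative number, the direction must be reversed. Since 2 < 3, we should get -2 > -3, i.e., -2 > -3.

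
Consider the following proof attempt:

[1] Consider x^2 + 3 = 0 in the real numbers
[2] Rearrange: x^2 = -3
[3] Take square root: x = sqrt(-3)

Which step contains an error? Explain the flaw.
Step 3: Take square root: x = sqrt(-3)

Step 3 takes the square root of -3, which is negative. In the real number system, the square root of a negative number is undefined. The equation x^2 + 3 = 0 has no real solutions. Square roots of negative numbers only exist in the complex numbers.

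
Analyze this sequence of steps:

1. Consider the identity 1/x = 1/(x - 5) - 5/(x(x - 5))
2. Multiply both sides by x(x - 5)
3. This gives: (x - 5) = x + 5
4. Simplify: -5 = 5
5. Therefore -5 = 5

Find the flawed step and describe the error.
Step 3: This gives: (x - 5) = x + 5

Step 3 makes a sign error when clearing denominators. Multiplying -5/(x(x - 5)) by x(x - 5) gives -5, not +5. The correct result is (x - 5) = x - 5, which is trivially true, not (x - 5) = x + 5. (Step 1 is a valid identity: 1/(x - 5) - 5/(x(x - 5)) = (x - 5)/(x(x - 5)) = 1/x.)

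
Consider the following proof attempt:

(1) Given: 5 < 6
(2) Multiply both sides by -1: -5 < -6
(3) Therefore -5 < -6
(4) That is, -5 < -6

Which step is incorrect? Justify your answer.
Step 2: Multiply both sides by -1: -5 < -6

Step 2 multiplies both sides by -1 but fails to reverse the inequality sign. When multiplying (or dividing) an inequality by a negative number, the direction must be reversed. Since 5 < 6, we should get -5 > -6, i.e., -5 > -6.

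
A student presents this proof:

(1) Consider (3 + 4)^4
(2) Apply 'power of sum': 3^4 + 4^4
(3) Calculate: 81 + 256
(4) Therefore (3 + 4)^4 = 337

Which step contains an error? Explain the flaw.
Step 2: Apply 'power of sum': 3^4 + 4^4

Step 2 incorrectly applies a non-existent rule '(a+b)^n = a^n + b^n'. This is false in general. The correct expansion uses the binomial theorem. The actual value is (3 + 4)^4 = 7^4 = 2401, not 337.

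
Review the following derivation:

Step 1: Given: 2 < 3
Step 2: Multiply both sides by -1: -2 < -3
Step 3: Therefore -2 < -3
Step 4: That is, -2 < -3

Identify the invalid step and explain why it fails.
Step 2: Multiply both sides by -1: -2 < -3

Step 2 multiplies both sides by -1 but fails to reverse the inequality sign. When multiplying (or dividing) an inequality by a negative number, the direction must be reversed. Since 2 < 3, we should get -2 > -3, i.e., -2 > -3.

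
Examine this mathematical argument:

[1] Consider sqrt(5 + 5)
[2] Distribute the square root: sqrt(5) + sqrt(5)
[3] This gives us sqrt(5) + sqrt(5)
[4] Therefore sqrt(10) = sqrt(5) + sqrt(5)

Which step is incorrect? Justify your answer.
Step 2: Distribute the square root: sqrt(5) + sqrt(5)

Step 2 incorrectly 'distributes' the square root over addition. The square root function does not distribute: sqrt(a + b) ≠ sqrt(a) + sqrt(b). In fact, sqrt(5 + 5) = sqrt(10) ≈ 3.1623, while sqrt(5) + sqrt(5) ≈ 4.4721.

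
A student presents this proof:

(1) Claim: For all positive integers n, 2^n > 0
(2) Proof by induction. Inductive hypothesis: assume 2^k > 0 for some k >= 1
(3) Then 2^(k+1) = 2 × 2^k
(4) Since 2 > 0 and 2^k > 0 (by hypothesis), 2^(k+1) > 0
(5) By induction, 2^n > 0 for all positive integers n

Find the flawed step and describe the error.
Step 5: By induction, 2^n > 0 for all positive integers n

Step 5 concludes the proof by induction, but no base case was ever established. A valid induction proof requires: (1) a base case proving 2^1 > 0, and (2) an inductive step showing IF 2^k > 0 THEN 2^(k+1) > 0. Steps 2-4 correctly establish the inductive step, but without the base case the conclusion in step 5 does not follow.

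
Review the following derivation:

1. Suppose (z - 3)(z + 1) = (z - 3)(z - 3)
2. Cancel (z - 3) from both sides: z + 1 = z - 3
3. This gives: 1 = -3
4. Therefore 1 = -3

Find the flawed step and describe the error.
Step 2: Cancel (z - 3) from both sides: z + 1 = z - 3

Step 2 cancels (z - 3) from both sides. This is only valid if (z - 3) ≠ 0, i.e., z ≠ 3. When z = 3, both sides equal zero regardless of the other factors. The correct approach requires considering z = 3 as a separate case.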